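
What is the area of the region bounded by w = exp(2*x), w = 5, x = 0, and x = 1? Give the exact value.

-19/2 + exp(2)/2 + 5*log(5)

The difference (exp(2*x)) - (5) = exp(2*x) - 5 changes sign at x = log(5)/2 inside [0, 1], so split the integral there.
∫[0,log(5)/2] (exp(2*x) - 5) dx = 2 - 5*log(5)/2; the area of that piece is -2 + 5*log(5)/2.
∫[log(5)/2,1] (exp(2*x) - 5) dx = -15/2 + exp(2)/2 + 5*log(5)/2.
Total area = (-2 + 5*log(5)/2) + (-15/2 + exp(2)/2 + 5*log(5)/2) = -19/2 + exp(2)/2 + 5*log(5).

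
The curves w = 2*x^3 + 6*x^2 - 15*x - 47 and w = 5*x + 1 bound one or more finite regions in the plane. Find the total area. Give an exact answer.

Set the curves equal: 2*x^3 + 6*x^2 - 15*x - 47 = 5*x + 1, so 2*x^3 + 6*x^2 - 20*x - 48 = 0, which factors as 2*(x - 3)*(x + 2)*(x + 4) = 0. The curves meet at x = -4, -2, 3.
On [-4, -2], w = 2*x^3 + 6*x^2 - 15*x - 47 is on top; that piece has area ∫[-4,-2] (2*x^3 + 6*x^2 - 20*x - 48) dx = 16.
On [-2, 3], w = 5*x + 1 is on top; that piece has area ∫[-2,3] (-(2*x^3 + 6*x^2 - 20*x - 48)) dx = 375/2.
Total enclosed area = 16 + 375/2 = 407/2.

407/2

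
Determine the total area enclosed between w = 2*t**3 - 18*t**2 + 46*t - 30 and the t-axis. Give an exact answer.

16

The curve meets the t-axis where 2*t**3 - 18*t**2 + 46*t - 30 = 0, i.e. 2*(t - 5)*(t - 3)*(t - 1) = 0, at t = 1, 3, 5.
On [1, 3] the curve lies above the axis; ∫[1,3] (2*t**3 - 18*t**2 + 46*t - 30) dt = 8, giving area 8.
On [3, 5] the curve lies below the axis; ∫[3,5] (2*t**3 - 18*t**2 + 46*t - 30) dt = -8, giving area 8.
Total area = 8 + 8 = 16.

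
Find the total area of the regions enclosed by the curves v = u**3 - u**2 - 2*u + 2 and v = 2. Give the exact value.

37/12

Set the curves equal: u**3 - u**2 - 2*u + 2 = 2, so u**3 - u**2 - 2*u = 0, which factors as u*(u - 2)*(u + 1) = 0. The curves meet at u = -1, 0, 2.
On [-1, 0], v = u**3 - u**2 - 2*u + 2 is on top; that piece has area ∫[-1,0] (u**3 - u**2 - 2*u) du = 5/12.
On [0, 2], v = 2 is on top; that piece has area ∫[0,2] (-(u**3 - u**2 - 2*u)) du = 8/3.
Total enclosed area = 5/12 + 8/3 = 37/12.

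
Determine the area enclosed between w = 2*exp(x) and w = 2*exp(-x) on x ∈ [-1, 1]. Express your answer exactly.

-8 + 4*exp(-1) + 4*exp(1)

The difference (2*exp(x)) - (2*exp(-x)) = 2*exp(x) - 2*exp(-x) changes sign at x = 0 inside [-1, 1], so split the integral there.
∫[-1,0] (2*exp(x) - 2*exp(-x)) dx = -2*exp(1) - 2*exp(-1) + 4; the area of that piece is -4 + 2*exp(-1) + 2*exp(1).
∫[0,1] (2*exp(x) - 2*exp(-x)) dx = -4 + 2*exp(-1) + 2*exp(1).
Total area = (-4 + 2*exp(-1) + 2*exp(1)) + (-4 + 2*exp(-1) + 2*exp(1)) = -8 + 4*exp(-1) + 4*exp(1).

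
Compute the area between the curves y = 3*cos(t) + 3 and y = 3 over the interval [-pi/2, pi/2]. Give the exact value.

6

On [-pi/2, pi/2], (3*cos(t) + 3) - (3) = 3*cos(t) is ≥ 0 throughout, so the area is a single integral of |3*cos(t)|.
∫[-pi/2,pi/2] (3*cos(t)) dt = 6.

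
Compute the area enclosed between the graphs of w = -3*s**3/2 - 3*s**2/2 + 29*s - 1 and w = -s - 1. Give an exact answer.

2521/8

Set the curves equal: -3*s**3/2 - 3*s**2/2 + 29*s - 1 = -s - 1, so -3*s**3/2 - 3*s**2/2 + 30*s = 0, which factors as -3*s*(s - 4)*(s + 5)/2 = 0. The curves meet at s = -5, 0, 4.
On [-5, 0], w = -s - 1 is on top; that piece has area ∫[-5,0] (-(-3*s**3/2 - 3*s**2/2 + 30*s)) ds = 1625/8.
On [0, 4], w = -3*s**3/2 - 3*s**2/2 + 29*s - 1 is on top; that piece has area ∫[0,4] (-3*s**3/2 - 3*s**2/2 + 30*s) ds = 112.
Total enclosed area = 1625/8 + 112 = 2521/8.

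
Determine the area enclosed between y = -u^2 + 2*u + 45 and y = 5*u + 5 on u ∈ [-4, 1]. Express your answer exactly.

1205/6

On [-4, 1], (-u^2 + 2*u + 45) - (5*u + 5) = -u^2 - 3*u + 40 is ≥ 0 throughout, so the area is a single integral of |-u^2 - 3*u + 40|.
∫[-4,1] (-u^2 - 3*u + 40) du = 1205/6.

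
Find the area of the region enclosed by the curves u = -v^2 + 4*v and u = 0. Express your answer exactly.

Both boundary curves give u as a function of v, so integrate with respect to v. Setting them equal: -v^2 + 4*v = 0, i.e. -v*(v - 4) = 0, so they meet at v = 0, 4.
For v in [0, 4], u = -v^2 + 4*v is on the right; area = ∫[0,4] (-v^2 + 4*v) dv = 32/3.

32/3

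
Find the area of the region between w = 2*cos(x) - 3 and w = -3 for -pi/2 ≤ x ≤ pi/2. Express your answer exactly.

On [-pi/2, pi/2], (2*cos(x) - 3) - (-3) = 2*cos(x) is ≥ 0 throughout, so the area is a single integral of |2*cos(x)|.
∫[-pi/2,pi/2] (2*cos(x)) dx = 4.

4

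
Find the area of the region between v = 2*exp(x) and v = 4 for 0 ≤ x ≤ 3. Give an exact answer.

-18 + 8*log(2) + 2*exp(3)

The difference (2*exp(x)) - (4) = 2*exp(x) - 4 changes sign at x = log(2) inside [0, 3], so split the integral there.
∫[0,log(2)] (2*exp(x) - 4) dx = 2 - log(16); the area of that piece is -2 + log(16).
∫[log(2),3] (2*exp(x) - 4) dx = -16 + 4*log(2) + 2*exp(3).
Total area = (-2 + log(16)) + (-16 + 4*log(2) + 2*exp(3)) = -18 + 8*log(2) + 2*exp(3).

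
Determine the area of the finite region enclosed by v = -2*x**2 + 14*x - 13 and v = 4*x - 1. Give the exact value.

Set the curves equal: -2*x**2 + 14*x - 13 = 4*x - 1, so -2*x**2 + 10*x - 12 = 0, which factors as -2*(x - 3)*(x - 2) = 0. The curves meet at x = 2, 3.
On [2, 3], v = -2*x**2 + 14*x - 13 is on top; that piece has area ∫[2,3] (-2*x**2 + 10*x - 12) dx = 1/3.

1/3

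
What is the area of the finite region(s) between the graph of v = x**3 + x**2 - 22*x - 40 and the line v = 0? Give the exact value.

3901/12

The curve meets the x-axis where x**3 + x**2 - 22*x - 40 = 0, i.e. (x - 5)*(x + 2)*(x + 4) = 0, at x = -4, -2, 5.
On [-4, -2] the curve lies above the axis; ∫[-4,-2] (x**3 + x**2 - 22*x - 40) dx = 32/3, giving area 32/3.
On [-2, 5] the curve lies below the axis; ∫[-2,5] (x**3 + x**2 - 22*x - 40) dx = -3773/12, giving area 3773/12.
Total area = 32/3 + 3773/12 = 3901/12.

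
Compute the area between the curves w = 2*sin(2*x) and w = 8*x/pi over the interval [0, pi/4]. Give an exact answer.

1 - pi/4

On [0, pi/4], (2*sin(2*x)) - (8*x/pi) = -8*x/pi + 2*sin(2*x) is ≥ 0 throughout, so the area is a single integral of |-8*x/pi + 2*sin(2*x)|.
∫[0,pi/4] (-8*x/pi + 2*sin(2*x)) dx = 1 - pi/4.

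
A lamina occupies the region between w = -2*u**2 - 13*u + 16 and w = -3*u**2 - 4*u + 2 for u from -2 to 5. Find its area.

449/6

The difference (-2*u**2 - 13*u + 16) - (-3*u**2 - 4*u + 2) = u**2 - 9*u + 14 changes sign at u = 2 inside [-2, 5], so split the integral there.
∫[-2,2] (u**2 - 9*u + 14) du = 184/3.
∫[2,5] (u**2 - 9*u + 14) du = -27/2; the area of that piece is 27/2.
Total area = 184/3 + 27/2 = 449/6.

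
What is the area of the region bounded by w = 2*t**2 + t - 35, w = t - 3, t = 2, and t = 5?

The difference (2*t**2 + t - 35) - (t - 3) = 2*t**2 - 32 changes sign at t = 4 inside [2, 5], so split the integral there.
∫[2,4] (2*t**2 - 32) dt = -80/3; the area of that piece is 80/3.
∫[4,5] (2*t**2 - 32) dt = 26/3.
Total area = 80/3 + 26/3 = 106/3.

106/3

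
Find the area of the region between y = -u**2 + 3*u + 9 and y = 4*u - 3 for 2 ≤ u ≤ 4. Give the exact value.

7

The difference (-u**2 + 3*u + 9) - (4*u - 3) = -u**2 - u + 12 changes sign at u = 3 inside [2, 4], so split the integral there.
∫[2,3] (-u**2 - u + 12) du = 19/6.
∫[3,4] (-u**2 - u + 12) du = -23/6; the area of that piece is 23/6.
Total area = 19/6 + 23/6 = 7.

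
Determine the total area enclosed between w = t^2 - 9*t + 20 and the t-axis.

1/6

The curve meets the t-axis where t^2 - 9*t + 20 = 0, i.e. (t - 5)*(t - 4) = 0, at t = 4, 5.
On [4, 5] the curve lies below the axis; ∫[4,5] (t^2 - 9*t + 20) dt = -1/6, giving area 1/6.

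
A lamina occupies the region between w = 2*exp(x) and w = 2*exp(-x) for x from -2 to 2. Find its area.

The difference (2*exp(x)) - (2*exp(-x)) = 2*exp(x) - 2*exp(-x) changes sign at x = 0 inside [-2, 2], so split the integral there.
∫[-2,0] (2*exp(x) - 2*exp(-x)) dx = -2*exp(2) - 2*exp(-2) + 4; the area of that piece is -4 + 2*exp(-2) + 2*exp(2).
∫[0,2] (2*exp(x) - 2*exp(-x)) dx = -4 + 2*exp(-2) + 2*exp(2).
Total area = (-4 + 2*exp(-2) + 2*exp(2)) + (-4 + 2*exp(-2) + 2*exp(2)) = -8 + 4*exp(-2) + 4*exp(2).

-8 + 4*exp(-2) + 4*exp(2)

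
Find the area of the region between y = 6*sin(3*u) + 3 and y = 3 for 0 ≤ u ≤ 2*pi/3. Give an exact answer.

The difference (6*sin(3*u) + 3) - (3) = 6*sin(3*u) changes sign at u = pi/3 inside [0, 2*pi/3], so split the integral there.
∫[0,pi/3] (6*sin(3*u)) du = 4.
∫[pi/3,2*pi/3] (6*sin(3*u)) du = -4; the area of that piece is 4.
Total area = 4 + 4 = 8.

8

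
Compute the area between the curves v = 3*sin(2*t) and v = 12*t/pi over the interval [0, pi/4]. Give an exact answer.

On [0, pi/4], (3*sin(2*t)) - (12*t/pi) = -12*t/pi + 3*sin(2*t) is ≥ 0 throughout, so the area is a single integral of |-12*t/pi + 3*sin(2*t)|.
∫[0,pi/4] (-12*t/pi + 3*sin(2*t)) dt = 3/2 - 3*pi/8.

3/2 - 3*pi/8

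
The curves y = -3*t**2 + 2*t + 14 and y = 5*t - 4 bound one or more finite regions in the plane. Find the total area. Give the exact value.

Set the curves equal: -3*t**2 + 2*t + 14 = 5*t - 4, so -3*t**2 - 3*t + 18 = 0, which factors as -3*(t - 2)*(t + 3) = 0. The curves meet at t = -3, 2.
On [-3, 2], y = -3*t**2 + 2*t + 14 is on top; that piece has area ∫[-3,2] (-3*t**2 - 3*t + 18) dt = 125/2.

125/2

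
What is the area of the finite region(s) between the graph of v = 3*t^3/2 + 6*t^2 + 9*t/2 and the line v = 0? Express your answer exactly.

The curve meets the t-axis where 3*t^3/2 + 6*t^2 + 9*t/2 = 0, i.e. 3*t*(t + 1)*(t + 3)/2 = 0, at t = -3, -1, 0.
On [-3, -1] the curve lies above the axis; ∫[-3,-1] (3*t^3/2 + 6*t^2 + 9*t/2) dt = 4, giving area 4.
On [-1, 0] the curve lies below the axis; ∫[-1,0] (3*t^3/2 + 6*t^2 + 9*t/2) dt = -5/8, giving area 5/8.
Total area = 4 + 5/8 = 37/8.

37/8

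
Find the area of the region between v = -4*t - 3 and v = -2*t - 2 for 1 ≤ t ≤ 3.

10

On [1, 3], (-4*t - 3) - (-2*t - 2) = -2*t - 1 is ≤ 0 throughout, so the area is a single integral of |-2*t - 1|.
∫[1,3] (-2*t - 1) dt = -10; the area of that piece is 10.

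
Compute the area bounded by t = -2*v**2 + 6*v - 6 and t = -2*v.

8/3

Both boundary curves give t as a function of v, so integrate with respect to v. Setting them equal: -2*v**2 + 8*v - 6 = 0, i.e. -2*(v - 3)*(v - 1) = 0, so they meet at v = 1, 3.
For v in [1, 3], t = -2*v**2 + 6*v - 6 is on the right; area = ∫[1,3] (-2*v**2 + 8*v - 6) dv = 8/3.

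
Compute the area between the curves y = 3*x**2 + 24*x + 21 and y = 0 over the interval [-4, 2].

The difference (3*x**2 + 24*x + 21) - (0) = 3*x**2 + 24*x + 21 changes sign at x = -1 inside [-4, 2], so split the integral there.
∫[-4,-1] (3*x**2 + 24*x + 21) dx = -54; the area of that piece is 54.
∫[-1,2] (3*x**2 + 24*x + 21) dx = 108.
Total area = 54 + 108 = 162.

162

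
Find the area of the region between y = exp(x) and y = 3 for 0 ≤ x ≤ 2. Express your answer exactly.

-11 + 6*log(3) + exp(2)

The difference (exp(x)) - (3) = exp(x) - 3 changes sign at x = log(3) inside [0, 2], so split the integral there.
∫[0,log(3)] (exp(x) - 3) dx = 2 - log(27); the area of that piece is -2 + log(27).
∫[log(3),2] (exp(x) - 3) dx = -9 + 3*log(3) + exp(2).
Total area = (-2 + log(27)) + (-9 + 3*log(3) + exp(2)) = -11 + 6*log(3) + exp(2).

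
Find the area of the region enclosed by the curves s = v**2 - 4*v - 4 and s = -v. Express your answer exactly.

Both boundary curves give s as a function of v, so integrate with respect to v. Setting them equal: v**2 - 3*v - 4 = 0, i.e. (v - 4)*(v + 1) = 0, so they meet at v = -1, 4.
For v in [-1, 4], s = v**2 - 4*v - 4 is on the left; area = ∫[-1,4] (-(v**2 - 3*v - 4)) dv = 125/6.

125/6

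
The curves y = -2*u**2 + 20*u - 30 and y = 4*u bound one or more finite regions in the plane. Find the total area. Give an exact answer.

Set the curves equal: -2*u**2 + 20*u - 30 = 4*u, so -2*u**2 + 16*u - 30 = 0, which factors as -2*(u - 5)*(u - 3) = 0. The curves meet at u = 3, 5.
On [3, 5], y = -2*u**2 + 20*u - 30 is on top; that piece has area ∫[3,5] (-2*u**2 + 16*u - 30) du = 8/3.

8/3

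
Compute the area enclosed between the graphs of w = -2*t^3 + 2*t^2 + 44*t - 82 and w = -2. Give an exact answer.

3901/6

Set the curves equal: -2*t^3 + 2*t^2 + 44*t - 82 = -2, so -2*t^3 + 2*t^2 + 44*t - 80 = 0, which factors as -2*(t - 4)*(t - 2)*(t + 5) = 0. The curves meet at t = -5, 2, 4.
On [-5, 2], w = -2 is on top; that piece has area ∫[-5,2] (-(-2*t^3 + 2*t^2 + 44*t - 80)) dt = 3773/6.
On [2, 4], w = -2*t^3 + 2*t^2 + 44*t - 82 is on top; that piece has area ∫[2,4] (-2*t^3 + 2*t^2 + 44*t - 80) dt = 64/3.
Total enclosed area = 3773/6 + 64/3 = 3901/6.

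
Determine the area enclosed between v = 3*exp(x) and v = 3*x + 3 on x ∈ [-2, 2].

On [-2, 2], (3*exp(x)) - (3*x + 3) = -3*x + 3*exp(x) - 3 is ≥ 0 throughout, so the area is a single integral of |-3*x + 3*exp(x) - 3|.
∫[-2,2] (-3*x + 3*exp(x) - 3) dx = -12 - 3*exp(-2) + 3*exp(2).

-12 - 3*exp(-2) + 3*exp(2)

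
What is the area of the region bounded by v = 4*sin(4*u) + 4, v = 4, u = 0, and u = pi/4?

On [0, pi/4], (4*sin(4*u) + 4) - (4) = 4*sin(4*u) is ≥ 0 throughout, so the area is a single integral of |4*sin(4*u)|.
∫[0,pi/4] (4*sin(4*u)) du = 2.

2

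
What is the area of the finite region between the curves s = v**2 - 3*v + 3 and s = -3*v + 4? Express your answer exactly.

Both boundary curves give s as a function of v, so integrate with respect to v. Setting them equal: v**2 - 1 = 0, i.e. (v - 1)*(v + 1) = 0, so they meet at v = -1, 1.
For v in [-1, 1], s = v**2 - 3*v + 3 is on the left; area = ∫[-1,1] (-(v**2 - 1)) dv = 4/3.

4/3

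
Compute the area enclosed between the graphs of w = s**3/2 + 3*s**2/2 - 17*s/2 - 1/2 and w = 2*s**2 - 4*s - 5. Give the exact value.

Set the curves equal: s**3/2 + 3*s**2/2 - 17*s/2 - 1/2 = 2*s**2 - 4*s - 5, so s**3/2 - s**2/2 - 9*s/2 + 9/2 = 0, which factors as (s - 3)*(s - 1)*(s + 3)/2 = 0. The curves meet at s = -3, 1, 3.
On [-3, 1], w = s**3/2 + 3*s**2/2 - 17*s/2 - 1/2 is on top; that piece has area ∫[-3,1] (s**3/2 - s**2/2 - 9*s/2 + 9/2) ds = 64/3.
On [1, 3], w = 2*s**2 - 4*s - 5 is on top; that piece has area ∫[1,3] (-(s**3/2 - s**2/2 - 9*s/2 + 9/2)) ds = 10/3.
Total enclosed area = 64/3 + 10/3 = 74/3.

74/3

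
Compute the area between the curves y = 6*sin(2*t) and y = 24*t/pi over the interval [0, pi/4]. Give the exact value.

3 - 3*pi/4

On [0, pi/4], (6*sin(2*t)) - (24*t/pi) = -24*t/pi + 6*sin(2*t) is ≥ 0 throughout, so the area is a single integral of |-24*t/pi + 6*sin(2*t)|.
∫[0,pi/4] (-24*t/pi + 6*sin(2*t)) dt = 3 - 3*pi/4.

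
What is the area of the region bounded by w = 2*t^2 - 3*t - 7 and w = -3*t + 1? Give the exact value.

64/3

Set the curves equal: 2*t^2 - 3*t - 7 = -3*t + 1, so 2*t^2 - 8 = 0, which factors as 2*(t - 2)*(t + 2) = 0. The curves meet at t = -2, 2.
On [-2, 2], w = -3*t + 1 is on top; that piece has area ∫[-2,2] (-(2*t^2 - 8)) dt = 64/3.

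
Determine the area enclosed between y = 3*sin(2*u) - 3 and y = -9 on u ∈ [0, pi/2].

3 + 3*pi

On [0, pi/2], (3*sin(2*u) - 3) - (-9) = 3*sin(2*u) + 6 is ≥ 0 throughout, so the area is a single integral of |3*sin(2*u) + 6|.
∫[0,pi/2] (3*sin(2*u) + 6) du = 3 + 3*pi.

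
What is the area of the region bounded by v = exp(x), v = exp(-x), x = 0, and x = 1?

On [0, 1], (exp(x)) - (exp(-x)) = exp(x) - exp(-x) is ≥ 0 throughout, so the area is a single integral of |exp(x) - exp(-x)|.
∫[0,1] (exp(x) - exp(-x)) dx = -2 + exp(-1) + exp(1).

-2 + exp(-1) + exp(1)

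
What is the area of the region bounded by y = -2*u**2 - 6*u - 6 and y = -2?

1/3

Set the curves equal: -2*u**2 - 6*u - 6 = -2, so -2*u**2 - 6*u - 4 = 0, which factors as -2*(u + 1)*(u + 2) = 0. The curves meet at u = -2, -1.
On [-2, -1], y = -2*u**2 - 6*u - 6 is on top; that piece has area ∫[-2,-1] (-2*u**2 - 6*u - 4) du = 1/3.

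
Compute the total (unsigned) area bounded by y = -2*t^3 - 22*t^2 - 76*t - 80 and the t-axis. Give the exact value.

37/6

The curve meets the t-axis where -2*t^3 - 22*t^2 - 76*t - 80 = 0, i.e. -2*(t + 2)*(t + 4)*(t + 5) = 0, at t = -5, -4, -2.
On [-5, -4] the curve lies below the axis; ∫[-5,-4] (-2*t^3 - 22*t^2 - 76*t - 80) dt = -5/6, giving area 5/6.
On [-4, -2] the curve lies above the axis; ∫[-4,-2] (-2*t^3 - 22*t^2 - 76*t - 80) dt = 16/3, giving area 16/3.
Total area = 5/6 + 16/3 = 37/6.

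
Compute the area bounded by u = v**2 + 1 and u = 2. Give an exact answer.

4/3

Both boundary curves give u as a function of v, so integrate with respect to v. Setting them equal: v**2 - 1 = 0, i.e. (v - 1)*(v + 1) = 0, so they meet at v = -1, 1.
For v in [-1, 1], u = v**2 + 1 is on the left; area = ∫[-1,1] (-(v**2 - 1)) dv = 4/3.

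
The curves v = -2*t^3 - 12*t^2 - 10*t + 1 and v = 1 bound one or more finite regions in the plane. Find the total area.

Set the curves equal: -2*t^3 - 12*t^2 - 10*t + 1 = 1, so -2*t^3 - 12*t^2 - 10*t = 0, which factors as -2*t*(t + 1)*(t + 5) = 0. The curves meet at t = -5, -1, 0.
On [-5, -1], v = 1 is on top; that piece has area ∫[-5,-1] (-(-2*t^3 - 12*t^2 - 10*t)) dt = 64.
On [-1, 0], v = -2*t^3 - 12*t^2 - 10*t + 1 is on top; that piece has area ∫[-1,0] (-2*t^3 - 12*t^2 - 10*t) dt = 3/2.
Total enclosed area = 64 + 3/2 = 131/2.

131/2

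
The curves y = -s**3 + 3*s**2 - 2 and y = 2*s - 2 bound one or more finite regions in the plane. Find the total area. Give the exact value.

1/2

Set the curves equal: -s**3 + 3*s**2 - 2 = 2*s - 2, so -s**3 + 3*s**2 - 2*s = 0, which factors as -s*(s - 2)*(s - 1) = 0. The curves meet at s = 0, 1, 2.
On [0, 1], y = 2*s - 2 is on top; that piece has area ∫[0,1] (-(-s**3 + 3*s**2 - 2*s)) ds = 1/4.
On [1, 2], y = -s**3 + 3*s**2 - 2 is on top; that piece has area ∫[1,2] (-s**3 + 3*s**2 - 2*s) ds = 1/4.
Total enclosed area = 1/4 + 1/4 = 1/2.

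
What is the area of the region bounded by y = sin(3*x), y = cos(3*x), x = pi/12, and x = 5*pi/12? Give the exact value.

On [pi/12, 5*pi/12], (sin(3*x)) - (cos(3*x)) = sin(3*x) - cos(3*x) is ≥ 0 throughout, so the area is a single integral of |sin(3*x) - cos(3*x)|.
∫[pi/12,5*pi/12] (sin(3*x) - cos(3*x)) dx = 2*sqrt(2)/3.

2*sqrt(2)/3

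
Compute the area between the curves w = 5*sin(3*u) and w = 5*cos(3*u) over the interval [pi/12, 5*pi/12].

On [pi/12, 5*pi/12], (5*sin(3*u)) - (5*cos(3*u)) = 5*sin(3*u) - 5*cos(3*u) is ≥ 0 throughout, so the area is a single integral of |5*sin(3*u) - 5*cos(3*u)|.
∫[pi/12,5*pi/12] (5*sin(3*u) - 5*cos(3*u)) du = 10*sqrt(2)/3.

10*sqrt(2)/3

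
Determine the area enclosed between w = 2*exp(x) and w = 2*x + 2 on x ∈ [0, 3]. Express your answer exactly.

On [0, 3], (2*exp(x)) - (2*x + 2) = -2*x + 2*exp(x) - 2 is ≥ 0 throughout, so the area is a single integral of |-2*x + 2*exp(x) - 2|.
∫[0,3] (-2*x + 2*exp(x) - 2) dx = -17 + 2*exp(3).

-17 + 2*exp(3)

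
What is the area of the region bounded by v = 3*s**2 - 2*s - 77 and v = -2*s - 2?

500

Set the curves equal: 3*s**2 - 2*s - 77 = -2*s - 2, so 3*s**2 - 75 = 0, which factors as 3*(s - 5)*(s + 5) = 0. The curves meet at s = -5, 5.
On [-5, 5], v = -2*s - 2 is on top; that piece has area ∫[-5,5] (-(3*s**2 - 75)) ds = 500.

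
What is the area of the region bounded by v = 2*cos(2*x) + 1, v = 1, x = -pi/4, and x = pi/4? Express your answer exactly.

2

On [-pi/4, pi/4], (2*cos(2*x) + 1) - (1) = 2*cos(2*x) is ≥ 0 throughout, so the area is a single integral of |2*cos(2*x)|.
∫[-pi/4,pi/4] (2*cos(2*x)) dx = 2.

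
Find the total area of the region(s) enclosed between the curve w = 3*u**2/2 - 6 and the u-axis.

16

The curve meets the u-axis where 3*u**2/2 - 6 = 0, i.e. 3*(u - 2)*(u + 2)/2 = 0, at u = -2, 2.
On [-2, 2] the curve lies below the axis; ∫[-2,2] (3*u**2/2 - 6) du = -16, giving area 16.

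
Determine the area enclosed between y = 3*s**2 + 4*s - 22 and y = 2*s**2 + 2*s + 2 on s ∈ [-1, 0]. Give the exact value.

74/3

On [-1, 0], (3*s**2 + 4*s - 22) - (2*s**2 + 2*s + 2) = s**2 + 2*s - 24 is ≤ 0 throughout, so the area is a single integral of |s**2 + 2*s - 24|.
∫[-1,0] (s**2 + 2*s - 24) ds = -74/3; the area of that piece is 74/3.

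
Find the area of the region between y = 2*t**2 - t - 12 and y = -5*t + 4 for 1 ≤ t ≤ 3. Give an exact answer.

12

The difference (2*t**2 - t - 12) - (-5*t + 4) = 2*t**2 + 4*t - 16 changes sign at t = 2 inside [1, 3], so split the integral there.
∫[1,2] (2*t**2 + 4*t - 16) dt = -16/3; the area of that piece is 16/3.
∫[2,3] (2*t**2 + 4*t - 16) dt = 20/3.
Total area = 16/3 + 20/3 = 12.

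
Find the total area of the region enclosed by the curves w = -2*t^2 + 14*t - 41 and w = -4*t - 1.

Set the curves equal: -2*t^2 + 14*t - 41 = -4*t - 1, so -2*t^2 + 18*t - 40 = 0, which factors as -2*(t - 5)*(t - 4) = 0. The curves meet at t = 4, 5.
On [4, 5], w = -2*t^2 + 14*t - 41 is on top; that piece has area ∫[4,5] (-2*t^2 + 18*t - 40) dt = 1/3.

1/3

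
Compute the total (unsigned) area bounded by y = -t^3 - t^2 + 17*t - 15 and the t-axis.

568/3

The curve meets the t-axis where -t^3 - t^2 + 17*t - 15 = 0, i.e. -(t - 3)*(t - 1)*(t + 5) = 0, at t = -5, 1, 3.
On [-5, 1] the curve lies below the axis; ∫[-5,1] (-t^3 - t^2 + 17*t - 15) dt = -180, giving area 180.
On [1, 3] the curve lies above the axis; ∫[1,3] (-t^3 - t^2 + 17*t - 15) dt = 28/3, giving area 28/3.
Total area = 180 + 28/3 = 568/3.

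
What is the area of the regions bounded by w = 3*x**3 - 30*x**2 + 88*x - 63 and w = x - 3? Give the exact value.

71/2

Set the curves equal: 3*x**3 - 30*x**2 + 88*x - 63 = x - 3, so 3*x**3 - 30*x**2 + 87*x - 60 = 0, which factors as 3*(x - 5)*(x - 4)*(x - 1) = 0. The curves meet at x = 1, 4, 5.
On [1, 4], w = 3*x**3 - 30*x**2 + 88*x - 63 is on top; that piece has area ∫[1,4] (3*x**3 - 30*x**2 + 87*x - 60) dx = 135/4.
On [4, 5], w = x - 3 is on top; that piece has area ∫[4,5] (-(3*x**3 - 30*x**2 + 87*x - 60)) dx = 7/4.
Total enclosed area = 135/4 + 7/4 = 71/2.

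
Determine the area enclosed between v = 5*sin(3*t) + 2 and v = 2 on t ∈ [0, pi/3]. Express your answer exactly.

10/3

On [0, pi/3], (5*sin(3*t) + 2) - (2) = 5*sin(3*t) is ≥ 0 throughout, so the area is a single integral of |5*sin(3*t)|.
∫[0,pi/3] (5*sin(3*t)) dt = 10/3.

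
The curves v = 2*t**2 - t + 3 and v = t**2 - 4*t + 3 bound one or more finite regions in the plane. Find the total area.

Set the curves equal: 2*t**2 - t + 3 = t**2 - 4*t + 3, so t**2 + 3*t = 0, which factors as t*(t + 3) = 0. The curves meet at t = -3, 0.
On [-3, 0], v = t**2 - 4*t + 3 is on top; that piece has area ∫[-3,0] (-(t**2 + 3*t)) dt = 9/2.

9/2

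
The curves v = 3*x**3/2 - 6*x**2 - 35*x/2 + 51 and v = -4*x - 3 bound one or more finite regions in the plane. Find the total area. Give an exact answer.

1741/8

Set the curves equal: 3*x**3/2 - 6*x**2 - 35*x/2 + 51 = -4*x - 3, so 3*x**3/2 - 6*x**2 - 27*x/2 + 54 = 0, which factors as 3*(x - 4)*(x - 3)*(x + 3)/2 = 0. The curves meet at x = -3, 3, 4.
On [-3, 3], v = 3*x**3/2 - 6*x**2 - 35*x/2 + 51 is on top; that piece has area ∫[-3,3] (3*x**3/2 - 6*x**2 - 27*x/2 + 54) dx = 216.
On [3, 4], v = -4*x - 3 is on top; that piece has area ∫[3,4] (-(3*x**3/2 - 6*x**2 - 27*x/2 + 54)) dx = 13/8.
Total enclosed area = 216 + 13/8 = 1741/8.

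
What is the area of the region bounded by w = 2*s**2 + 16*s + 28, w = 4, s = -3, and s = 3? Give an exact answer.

560/3

The difference (2*s**2 + 16*s + 28) - (4) = 2*s**2 + 16*s + 24 changes sign at s = -2 inside [-3, 3], so split the integral there.
∫[-3,-2] (2*s**2 + 16*s + 24) ds = -10/3; the area of that piece is 10/3.
∫[-2,3] (2*s**2 + 16*s + 24) ds = 550/3.
Total area = 10/3 + 550/3 = 560/3.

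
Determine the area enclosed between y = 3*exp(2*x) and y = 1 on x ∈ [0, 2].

On [0, 2], (3*exp(2*x)) - (1) = 3*exp(2*x) - 1 is ≥ 0 throughout, so the area is a single integral of |3*exp(2*x) - 1|.
∫[0,2] (3*exp(2*x) - 1) dx = -7/2 + 3*exp(4)/2.

-7/2 + 3*exp(4)/2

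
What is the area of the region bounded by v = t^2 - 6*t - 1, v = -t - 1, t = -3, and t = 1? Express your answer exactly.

The difference (t^2 - 6*t - 1) - (-t - 1) = t^2 - 5*t changes sign at t = 0 inside [-3, 1], so split the integral there.
∫[-3,0] (t^2 - 5*t) dt = 63/2.
∫[0,1] (t^2 - 5*t) dt = -13/6; the area of that piece is 13/6.
Total area = 63/2 + 13/6 = 101/3.

101/3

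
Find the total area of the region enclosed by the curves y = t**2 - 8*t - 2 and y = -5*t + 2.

Set the curves equal: t**2 - 8*t - 2 = -5*t + 2, so t**2 - 3*t - 4 = 0, which factors as (t - 4)*(t + 1) = 0. The curves meet at t = -1, 4.
On [-1, 4], y = -5*t + 2 is on top; that piece has area ∫[-1,4] (-(t**2 - 3*t - 4)) dt = 125/6.

125/6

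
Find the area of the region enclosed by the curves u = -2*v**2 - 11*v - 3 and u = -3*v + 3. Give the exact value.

8/3

Both boundary curves give u as a function of v, so integrate with respect to v. Setting them equal: -2*v**2 - 8*v - 6 = 0, i.e. -2*(v + 1)*(v + 3) = 0, so they meet at v = -3, -1.
For v in [-3, -1], u = -2*v**2 - 11*v - 3 is on the right; area = ∫[-3,-1] (-2*v**2 - 8*v - 6) dv = 8/3.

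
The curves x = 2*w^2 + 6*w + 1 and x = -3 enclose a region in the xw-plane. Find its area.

1/3

Both boundary curves give x as a function of w, so integrate with respect to w. Setting them equal: 2*w^2 + 6*w + 4 = 0, i.e. 2*(w + 1)*(w + 2) = 0, so they meet at w = -2, -1.
For w in [-2, -1], x = 2*w^2 + 6*w + 1 is on the left; area = ∫[-2,-1] (-(2*w^2 + 6*w + 4)) dw = 1/3.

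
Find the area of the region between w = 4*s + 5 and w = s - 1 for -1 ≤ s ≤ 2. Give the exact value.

45/2

On [-1, 2], (4*s + 5) - (s - 1) = 3*s + 6 is ≥ 0 throughout, so the area is a single integral of |3*s + 6|.
∫[-1,2] (3*s + 6) ds = 45/2.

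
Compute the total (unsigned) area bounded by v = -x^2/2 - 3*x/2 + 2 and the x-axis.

125/12

The curve meets the x-axis where -x^2/2 - 3*x/2 + 2 = 0, i.e. -(x - 1)*(x + 4)/2 = 0, at x = -4, 1.
On [-4, 1] the curve lies above the axis; ∫[-4,1] (-x^2/2 - 3*x/2 + 2) dx = 125/12, giving area 125/12.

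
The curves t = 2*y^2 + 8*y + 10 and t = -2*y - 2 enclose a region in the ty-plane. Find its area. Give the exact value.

1/3

Both boundary curves give t as a function of y, so integrate with respect to y. Setting them equal: 2*y^2 + 10*y + 12 = 0, i.e. 2*(y + 2)*(y + 3) = 0, so they meet at y = -3, -2.
For y in [-3, -2], t = 2*y^2 + 8*y + 10 is on the left; area = ∫[-3,-2] (-(2*y^2 + 10*y + 12)) dy = 1/3.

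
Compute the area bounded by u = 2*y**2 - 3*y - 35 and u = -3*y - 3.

512/3

Both boundary curves give u as a function of y, so integrate with respect to y. Setting them equal: 2*y**2 - 32 = 0, i.e. 2*(y - 4)*(y + 4) = 0, so they meet at y = -4, 4.
For y in [-4, 4], u = 2*y**2 - 3*y - 35 is on the left; area = ∫[-4,4] (-(2*y**2 - 32)) dy = 512/3.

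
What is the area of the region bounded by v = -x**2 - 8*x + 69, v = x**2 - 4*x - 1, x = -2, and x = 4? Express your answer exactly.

On [-2, 4], (-x**2 - 8*x + 69) - (x**2 - 4*x - 1) = -2*x**2 - 4*x + 70 is ≥ 0 throughout, so the area is a single integral of |-2*x**2 - 4*x + 70|.
∫[-2,4] (-2*x**2 - 4*x + 70) dx = 348.

348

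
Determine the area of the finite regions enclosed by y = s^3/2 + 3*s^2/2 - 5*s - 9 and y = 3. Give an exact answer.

407/8

Set the curves equal: s^3/2 + 3*s^2/2 - 5*s - 9 = 3, so s^3/2 + 3*s^2/2 - 5*s - 12 = 0, which factors as (s - 3)*(s + 2)*(s + 4)/2 = 0. The curves meet at s = -4, -2, 3.
On [-4, -2], y = s^3/2 + 3*s^2/2 - 5*s - 9 is on top; that piece has area ∫[-4,-2] (s^3/2 + 3*s^2/2 - 5*s - 12) ds = 4.
On [-2, 3], y = 3 is on top; that piece has area ∫[-2,3] (-(s^3/2 + 3*s^2/2 - 5*s - 12)) ds = 375/8.
Total enclosed area = 4 + 375/8 = 407/8.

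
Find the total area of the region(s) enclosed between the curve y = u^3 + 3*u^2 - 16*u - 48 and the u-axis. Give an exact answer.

517/2

The curve meets the u-axis where u^3 + 3*u^2 - 16*u - 48 = 0, i.e. (u - 4)*(u + 3)*(u + 4) = 0, at u = -4, -3, 4.
On [-4, -3] the curve lies above the axis; ∫[-4,-3] (u^3 + 3*u^2 - 16*u - 48) du = 5/4, giving area 5/4.
On [-3, 4] the curve lies below the axis; ∫[-3,4] (u^3 + 3*u^2 - 16*u - 48) du = -1029/4, giving area 1029/4.
Total area = 5/4 + 1029/4 = 517/2.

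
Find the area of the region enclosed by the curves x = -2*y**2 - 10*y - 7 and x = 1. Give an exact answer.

9

Both boundary curves give x as a function of y, so integrate with respect to y. Setting them equal: -2*y**2 - 10*y - 8 = 0, i.e. -2*(y + 1)*(y + 4) = 0, so they meet at y = -4, -1.
For y in [-4, -1], x = -2*y**2 - 10*y - 7 is on the right; area = ∫[-4,-1] (-2*y**2 - 10*y - 8) dy = 9.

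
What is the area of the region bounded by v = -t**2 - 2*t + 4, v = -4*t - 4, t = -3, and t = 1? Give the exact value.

The difference (-t**2 - 2*t + 4) - (-4*t - 4) = -t**2 + 2*t + 8 changes sign at t = -2 inside [-3, 1], so split the integral there.
∫[-3,-2] (-t**2 + 2*t + 8) dt = -10/3; the area of that piece is 10/3.
∫[-2,1] (-t**2 + 2*t + 8) dt = 18.
Total area = 10/3 + 18 = 64/3.

64/3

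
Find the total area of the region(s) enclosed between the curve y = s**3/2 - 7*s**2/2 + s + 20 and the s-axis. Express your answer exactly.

The curve meets the s-axis where s**3/2 - 7*s**2/2 + s + 20 = 0, i.e. (s - 5)*(s - 4)*(s + 2)/2 = 0, at s = -2, 4, 5.
On [-2, 4] the curve lies above the axis; ∫[-2,4] (s**3/2 - 7*s**2/2 + s + 20) ds = 72, giving area 72.
On [4, 5] the curve lies below the axis; ∫[4,5] (s**3/2 - 7*s**2/2 + s + 20) ds = -13/24, giving area 13/24.
Total area = 72 + 13/24 = 1741/24.

1741/24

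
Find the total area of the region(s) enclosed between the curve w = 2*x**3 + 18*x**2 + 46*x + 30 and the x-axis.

16

The curve meets the x-axis where 2*x**3 + 18*x**2 + 46*x + 30 = 0, i.e. 2*(x + 1)*(x + 3)*(x + 5) = 0, at x = -5, -3, -1.
On [-5, -3] the curve lies above the axis; ∫[-5,-3] (2*x**3 + 18*x**2 + 46*x + 30) dx = 8, giving area 8.
On [-3, -1] the curve lies below the axis; ∫[-3,-1] (2*x**3 + 18*x**2 + 46*x + 30) dx = -8, giving area 8.
Total area = 8 + 8 = 16.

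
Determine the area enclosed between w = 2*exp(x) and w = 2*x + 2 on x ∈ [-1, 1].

-4 - 2*exp(-1) + 2*exp(1)

On [-1, 1], (2*exp(x)) - (2*x + 2) = -2*x + 2*exp(x) - 2 is ≥ 0 throughout, so the area is a single integral of |-2*x + 2*exp(x) - 2|.
∫[-1,1] (-2*x + 2*exp(x) - 2) dx = -4 - 2*exp(-1) + 2*exp(1).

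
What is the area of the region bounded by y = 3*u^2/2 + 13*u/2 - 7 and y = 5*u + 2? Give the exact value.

Set the curves equal: 3*u^2/2 + 13*u/2 - 7 = 5*u + 2, so 3*u^2/2 + 3*u/2 - 9 = 0, which factors as 3*(u - 2)*(u + 3)/2 = 0. The curves meet at u = -3, 2.
On [-3, 2], y = 5*u + 2 is on top; that piece has area ∫[-3,2] (-(3*u^2/2 + 3*u/2 - 9)) du = 125/4.

125/4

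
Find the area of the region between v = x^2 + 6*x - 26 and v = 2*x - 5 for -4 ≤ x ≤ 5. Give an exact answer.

460/3

The difference (x^2 + 6*x - 26) - (2*x - 5) = x^2 + 4*x - 21 changes sign at x = 3 inside [-4, 5], so split the integral there.
∫[-4,3] (x^2 + 4*x - 21) dx = -392/3; the area of that piece is 392/3.
∫[3,5] (x^2 + 4*x - 21) dx = 68/3.
Total area = 392/3 + 68/3 = 460/3.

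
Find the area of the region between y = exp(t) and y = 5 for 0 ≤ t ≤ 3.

The difference (exp(t)) - (5) = exp(t) - 5 changes sign at t = log(5) inside [0, 3], so split the integral there.
∫[0,log(5)] (exp(t) - 5) dt = 4 - log(3125); the area of that piece is -4 + log(3125).
∫[log(5),3] (exp(t) - 5) dt = -20 + 5*log(5) + exp(3).
Total area = (-4 + log(3125)) + (-20 + 5*log(5) + exp(3)) = -24 + 10*log(5) + exp(3).

-24 + 10*log(5) + exp(3)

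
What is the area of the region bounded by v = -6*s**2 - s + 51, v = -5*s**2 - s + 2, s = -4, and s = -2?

On [-4, -2], (-6*s**2 - s + 51) - (-5*s**2 - s + 2) = -s**2 + 49 is ≥ 0 throughout, so the area is a single integral of |-s**2 + 49|.
∫[-4,-2] (-s**2 + 49) ds = 238/3.

238/3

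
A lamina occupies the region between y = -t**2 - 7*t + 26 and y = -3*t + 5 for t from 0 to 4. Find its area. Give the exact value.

The difference (-t**2 - 7*t + 26) - (-3*t + 5) = -t**2 - 4*t + 21 changes sign at t = 3 inside [0, 4], so split the integral there.
∫[0,3] (-t**2 - 4*t + 21) dt = 36.
∫[3,4] (-t**2 - 4*t + 21) dt = -16/3; the area of that piece is 16/3.
Total area = 36 + 16/3 = 124/3.

124/3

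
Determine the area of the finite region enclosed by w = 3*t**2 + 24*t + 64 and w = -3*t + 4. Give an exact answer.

Set the curves equal: 3*t**2 + 24*t + 64 = -3*t + 4, so 3*t**2 + 27*t + 60 = 0, which factors as 3*(t + 4)*(t + 5) = 0. The curves meet at t = -5, -4.
On [-5, -4], w = -3*t + 4 is on top; that piece has area ∫[-5,-4] (-(3*t**2 + 27*t + 60)) dt = 1/2.

1/2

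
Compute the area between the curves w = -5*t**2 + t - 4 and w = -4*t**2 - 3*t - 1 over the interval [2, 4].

The difference (-5*t**2 + t - 4) - (-4*t**2 - 3*t - 1) = -t**2 + 4*t - 3 changes sign at t = 3 inside [2, 4], so split the integral there.
∫[2,3] (-t**2 + 4*t - 3) dt = 2/3.
∫[3,4] (-t**2 + 4*t - 3) dt = -4/3; the area of that piece is 4/3.
Total area = 2/3 + 4/3 = 2.

2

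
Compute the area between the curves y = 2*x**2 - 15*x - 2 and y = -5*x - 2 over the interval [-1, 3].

The difference (2*x**2 - 15*x - 2) - (-5*x - 2) = 2*x**2 - 10*x changes sign at x = 0 inside [-1, 3], so split the integral there.
∫[-1,0] (2*x**2 - 10*x) dx = 17/3.
∫[0,3] (2*x**2 - 10*x) dx = -27; the area of that piece is 27.
Total area = 17/3 + 27 = 98/3.

98/3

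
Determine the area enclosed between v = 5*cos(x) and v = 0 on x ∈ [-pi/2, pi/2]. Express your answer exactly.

On [-pi/2, pi/2], (5*cos(x)) - (0) = 5*cos(x) is ≥ 0 throughout, so the area is a single integral of |5*cos(x)|.
∫[-pi/2,pi/2] (5*cos(x)) dx = 10.

10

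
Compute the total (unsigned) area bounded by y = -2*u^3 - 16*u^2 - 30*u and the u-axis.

253/6

The curve meets the u-axis where -2*u^3 - 16*u^2 - 30*u = 0, i.e. -2*u*(u + 3)*(u + 5) = 0, at u = -5, -3, 0.
On [-5, -3] the curve lies below the axis; ∫[-5,-3] (-2*u^3 - 16*u^2 - 30*u) du = -32/3, giving area 32/3.
On [-3, 0] the curve lies above the axis; ∫[-3,0] (-2*u^3 - 16*u^2 - 30*u) du = 63/2, giving area 63/2.
Total area = 32/3 + 63/2 = 253/6.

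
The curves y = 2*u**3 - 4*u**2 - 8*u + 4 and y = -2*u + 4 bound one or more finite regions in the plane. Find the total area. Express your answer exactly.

Set the curves equal: 2*u**3 - 4*u**2 - 8*u + 4 = -2*u + 4, so 2*u**3 - 4*u**2 - 6*u = 0, which factors as 2*u*(u - 3)*(u + 1) = 0. The curves meet at u = -1, 0, 3.
On [-1, 0], y = 2*u**3 - 4*u**2 - 8*u + 4 is on top; that piece has area ∫[-1,0] (2*u**3 - 4*u**2 - 6*u) du = 7/6.
On [0, 3], y = -2*u + 4 is on top; that piece has area ∫[0,3] (-(2*u**3 - 4*u**2 - 6*u)) du = 45/2.
Total enclosed area = 7/6 + 45/2 = 71/3.

71/3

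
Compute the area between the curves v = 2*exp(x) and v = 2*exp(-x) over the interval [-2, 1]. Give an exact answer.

The difference (2*exp(x)) - (2*exp(-x)) = 2*exp(x) - 2*exp(-x) changes sign at x = 0 inside [-2, 1], so split the integral there.
∫[-2,0] (2*exp(x) - 2*exp(-x)) dx = -2*exp(2) - 2*exp(-2) + 4; the area of that piece is -4 + 2*exp(-2) + 2*exp(2).
∫[0,1] (2*exp(x) - 2*exp(-x)) dx = -4 + 2*exp(-1) + 2*exp(1).
Total area = (-4 + 2*exp(-2) + 2*exp(2)) + (-4 + 2*exp(-1) + 2*exp(1)) = -8 + 2*exp(-2) + 2*exp(-1) + 2*exp(1) + 2*exp(2).

-8 + 2*exp(-2) + 2*exp(-1) + 2*exp(1) + 2*exp(2)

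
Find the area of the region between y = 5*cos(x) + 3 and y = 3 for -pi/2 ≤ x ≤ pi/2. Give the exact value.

On [-pi/2, pi/2], (5*cos(x) + 3) - (3) = 5*cos(x) is ≥ 0 throughout, so the area is a single integral of |5*cos(x)|.
∫[-pi/2,pi/2] (5*cos(x)) dx = 10.

10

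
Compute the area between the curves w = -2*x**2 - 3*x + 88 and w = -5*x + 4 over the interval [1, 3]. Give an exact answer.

On [1, 3], (-2*x**2 - 3*x + 88) - (-5*x + 4) = -2*x**2 + 2*x + 84 is ≥ 0 throughout, so the area is a single integral of |-2*x**2 + 2*x + 84|.
∫[1,3] (-2*x**2 + 2*x + 84) dx = 476/3.

476/3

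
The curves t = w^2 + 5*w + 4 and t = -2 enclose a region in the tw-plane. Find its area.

1/6

Both boundary curves give t as a function of w, so integrate with respect to w. Setting them equal: w^2 + 5*w + 6 = 0, i.e. (w + 2)*(w + 3) = 0, so they meet at w = -3, -2.
For w in [-3, -2], t = w^2 + 5*w + 4 is on the left; area = ∫[-3,-2] (-(w^2 + 5*w + 6)) dw = 1/6.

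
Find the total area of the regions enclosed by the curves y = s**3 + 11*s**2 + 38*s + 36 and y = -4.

37/12

Set the curves equal: s**3 + 11*s**2 + 38*s + 36 = -4, so s**3 + 11*s**2 + 38*s + 40 = 0, which factors as (s + 2)*(s + 4)*(s + 5) = 0. The curves meet at s = -5, -4, -2.
On [-5, -4], y = s**3 + 11*s**2 + 38*s + 36 is on top; that piece has area ∫[-5,-4] (s**3 + 11*s**2 + 38*s + 40) ds = 5/12.
On [-4, -2], y = -4 is on top; that piece has area ∫[-4,-2] (-(s**3 + 11*s**2 + 38*s + 40)) ds = 8/3.
Total enclosed area = 5/12 + 8/3 = 37/12.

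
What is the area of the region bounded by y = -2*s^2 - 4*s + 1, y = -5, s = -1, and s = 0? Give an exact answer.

22/3

On [-1, 0], (-2*s^2 - 4*s + 1) - (-5) = -2*s^2 - 4*s + 6 is ≥ 0 throughout, so the area is a single integral of |-2*s^2 - 4*s + 6|.
∫[-1,0] (-2*s^2 - 4*s + 6) ds = 22/3.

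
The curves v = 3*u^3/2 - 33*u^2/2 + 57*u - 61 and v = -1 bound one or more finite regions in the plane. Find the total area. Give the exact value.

Set the curves equal: 3*u^3/2 - 33*u^2/2 + 57*u - 61 = -1, so 3*u^3/2 - 33*u^2/2 + 57*u - 60 = 0, which factors as 3*(u - 5)*(u - 4)*(u - 2)/2 = 0. The curves meet at u = 2, 4, 5.
On [2, 4], v = 3*u^3/2 - 33*u^2/2 + 57*u - 61 is on top; that piece has area ∫[2,4] (3*u^3/2 - 33*u^2/2 + 57*u - 60) du = 4.
On [4, 5], v = -1 is on top; that piece has area ∫[4,5] (-(3*u^3/2 - 33*u^2/2 + 57*u - 60)) du = 5/8.
Total enclosed area = 4 + 5/8 = 37/8.

37/8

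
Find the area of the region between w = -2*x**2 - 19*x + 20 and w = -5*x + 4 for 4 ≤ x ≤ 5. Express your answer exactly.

263/3

On [4, 5], (-2*x**2 - 19*x + 20) - (-5*x + 4) = -2*x**2 - 14*x + 16 is ≤ 0 throughout, so the area is a single integral of |-2*x**2 - 14*x + 16|.
∫[4,5] (-2*x**2 - 14*x + 16) dx = -263/3; the area of that piece is 263/3.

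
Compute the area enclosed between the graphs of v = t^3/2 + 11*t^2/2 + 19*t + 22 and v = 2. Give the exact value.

Set the curves equal: t^3/2 + 11*t^2/2 + 19*t + 22 = 2, so t^3/2 + 11*t^2/2 + 19*t + 20 = 0, which factors as (t + 2)*(t + 4)*(t + 5)/2 = 0. The curves meet at t = -5, -4, -2.
On [-5, -4], v = t^3/2 + 11*t^2/2 + 19*t + 22 is on top; that piece has area ∫[-5,-4] (t^3/2 + 11*t^2/2 + 19*t + 20) dt = 5/24.
On [-4, -2], v = 2 is on top; that piece has area ∫[-4,-2] (-(t^3/2 + 11*t^2/2 + 19*t + 20)) dt = 4/3.
Total enclosed area = 5/24 + 4/3 = 37/24.

37/24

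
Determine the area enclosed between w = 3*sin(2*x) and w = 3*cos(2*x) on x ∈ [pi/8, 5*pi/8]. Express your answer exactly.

3*sqrt(2)

On [pi/8, 5*pi/8], (3*sin(2*x)) - (3*cos(2*x)) = 3*sin(2*x) - 3*cos(2*x) is ≥ 0 throughout, so the area is a single integral of |3*sin(2*x) - 3*cos(2*x)|.
∫[pi/8,5*pi/8] (3*sin(2*x) - 3*cos(2*x)) dx = 3*sqrt(2).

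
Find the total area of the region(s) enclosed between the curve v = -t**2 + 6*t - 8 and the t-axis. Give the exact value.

The curve meets the t-axis where -t**2 + 6*t - 8 = 0, i.e. -(t - 4)*(t - 2) = 0, at t = 2, 4.
On [2, 4] the curve lies above the axis; ∫[2,4] (-t**2 + 6*t - 8) dt = 4/3, giving area 4/3.

4/3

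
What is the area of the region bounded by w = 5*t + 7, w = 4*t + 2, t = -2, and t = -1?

7/2

On [-2, -1], (5*t + 7) - (4*t + 2) = t + 5 is ≥ 0 throughout, so the area is a single integral of |t + 5|.
∫[-2,-1] (t + 5) dt = 7/2.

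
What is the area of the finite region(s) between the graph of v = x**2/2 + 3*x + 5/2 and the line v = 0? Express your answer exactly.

16/3

The curve meets the x-axis where x**2/2 + 3*x + 5/2 = 0, i.e. (x + 1)*(x + 5)/2 = 0, at x = -5, -1.
On [-5, -1] the curve lies below the axis; ∫[-5,-1] (x**2/2 + 3*x + 5/2) dx = -16/3, giving area 16/3.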